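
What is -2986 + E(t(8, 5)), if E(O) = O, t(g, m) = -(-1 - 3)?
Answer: -2982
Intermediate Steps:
t(g, m) = 4 (t(g, m) = -1*(-4) = 4)
-2986 + E(t(8, 5)) = -2986 + 4 = -2982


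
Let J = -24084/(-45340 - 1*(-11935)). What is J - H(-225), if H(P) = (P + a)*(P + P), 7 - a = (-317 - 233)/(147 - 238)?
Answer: -102158440452/1013285 ≈ -1.0082e+5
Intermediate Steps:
J = 8028/11135 (J = -24084/(-45340 + 11935) = -24084/(-33405) = -24084*(-1/33405) = 8028/11135 ≈ 0.72097)
a = 87/91 (a = 7 - (-317 - 233)/(147 - 238) = 7 - (-550)/(-91) = 7 - (-550)*(-1)/91 = 7 - 1*550/91 = 7 - 550/91 = 87/91 ≈ 0.95604)
H(P) = 2*P*(87/91 + P) (H(P) = (P + 87/91)*(P + P) = (87/91 + P)*(2*P) = 2*P*(87/91 + P))
J - H(-225) = 8028/11135 - 2*(-225)*(87 + 91*(-225))/91 = 8028/11135 - 2*(-225)*(87 - 20475)/91 = 8028/11135 - 2*(-225)*(-20388)/91 = 8028/11135 - 1*9174600/91 = 8028/11135 - 9174600/91 = -102158440452/1013285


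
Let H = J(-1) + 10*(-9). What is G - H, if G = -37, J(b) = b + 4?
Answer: 50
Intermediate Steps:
J(b) = 4 + b
H = -87 (H = (4 - 1) + 10*(-9) = 3 - 90 = -87)
G - H = -37 - 1*(-87) = -37 + 87 = 50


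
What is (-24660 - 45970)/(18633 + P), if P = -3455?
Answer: -35315/7589 ≈ -4.6534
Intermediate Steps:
(-24660 - 45970)/(18633 + P) = (-24660 - 45970)/(18633 - 3455) = -70630/15178 = -70630*1/15178 = -35315/7589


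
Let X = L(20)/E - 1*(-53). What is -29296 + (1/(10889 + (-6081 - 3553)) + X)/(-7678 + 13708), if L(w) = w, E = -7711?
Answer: -854771320309312/29177074575 ≈ -29296.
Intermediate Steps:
X = 408663/7711 (X = 20/(-7711) - 1*(-53) = 20*(-1/7711) + 53 = -20/7711 + 53 = 408663/7711 ≈ 52.997)
-29296 + (1/(10889 + (-6081 - 3553)) + X)/(-7678 + 13708) = -29296 + (1/(10889 + (-6081 - 3553)) + 408663/7711)/(-7678 + 13708) = -29296 + (1/(10889 - 9634) + 408663/7711)/6030 = -29296 + (1/1255 + 408663/7711)*(1/6030) = -29296 + (512879776/9677305)*(1/6030) = -29296 + 256439888/29177074575 = -854771320309312/29177074575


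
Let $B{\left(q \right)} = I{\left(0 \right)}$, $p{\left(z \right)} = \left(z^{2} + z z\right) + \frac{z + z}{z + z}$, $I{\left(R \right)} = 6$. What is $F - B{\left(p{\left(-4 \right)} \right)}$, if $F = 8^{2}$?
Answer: $58$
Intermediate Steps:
$p{\left(z \right)} = 1 + 2 z^{2}$ ($p{\left(z \right)} = \left(z^{2} + z^{2}\right) + \frac{2 z}{2 z} = 2 z^{2} + 2 z \frac{1}{2 z} = 2 z^{2} + 1 = 1 + 2 z^{2}$)
$F = 64$
$B{\left(q \right)} = 6$
$F - B{\left(p{\left(-4 \right)} \right)} = 64 - 6 = 58$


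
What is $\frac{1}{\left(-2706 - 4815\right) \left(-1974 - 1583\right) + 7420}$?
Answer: $\frac{1}{26759617} \approx 3.737 \cdot 10^{-8}$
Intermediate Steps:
$\frac{1}{\left(-2706 - 4815\right) \left(-1974 - 1583\right) + 7420} = \frac{1}{\left(-7521\right) \left(-3557\right) + 7420} = \frac{1}{26752197 + 7420} = \frac{1}{26759617}$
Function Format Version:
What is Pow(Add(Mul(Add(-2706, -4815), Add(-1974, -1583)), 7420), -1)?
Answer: Rational(1, 26759617) ≈ 3.7370e-8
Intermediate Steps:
Pow(Add(Mul(Add(-2706, -4815), Add(-1974, -1583)), 7420), -1) = Pow(Add(Mul(-7521, -3557), 7420), -1) = Pow(Add(26752197, 7420), -1) = Pow(26759617, -1) = Rational(1, 26759617)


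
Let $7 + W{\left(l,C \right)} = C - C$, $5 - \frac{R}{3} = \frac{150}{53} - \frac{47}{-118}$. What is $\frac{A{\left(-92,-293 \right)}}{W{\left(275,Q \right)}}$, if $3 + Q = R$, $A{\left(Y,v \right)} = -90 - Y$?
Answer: $- \frac{2}{7} \approx -0.28571$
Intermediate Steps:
$R = \frac{33237}{6254}$ ($R = 15 - 3 \left(\frac{150}{53} - \frac{47}{-118}\right) = 15 - 3 \left(150 \cdot \frac{1}{53} - - \frac{47}{118}\right) = 15 - 3 \left(\frac{150}{53} + \frac{47}{118}\right) = 15 - \frac{60573}{6254} = \frac{33237}{6254} \approx 5.3145$)
$Q = \frac{14475}{6254}$ ($Q = -3 + \frac{33237}{6254} = \frac{14475}{6254} \approx 2.3145$)
$W{\left(l,C \right)} = -7$ ($W{\left(l,C \right)} = -7 + \left(C - C\right) = -7 + 0 = -7$)
$\frac{A{\left(-92,-293 \right)}}{W{\left(275,Q \right)}} = \frac{-90 - -92}{-7} = \left(-90 + 92\right) \left(- \frac{1}{7}\right) = 2 \left(- \frac{1}{7}\right) = - \frac{2}{7}$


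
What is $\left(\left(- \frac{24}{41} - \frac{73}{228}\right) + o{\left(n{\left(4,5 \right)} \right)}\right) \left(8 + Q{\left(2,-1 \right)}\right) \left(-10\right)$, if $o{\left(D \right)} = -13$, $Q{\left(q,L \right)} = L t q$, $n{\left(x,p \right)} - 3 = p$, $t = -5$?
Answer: $\frac{1949835}{779} \approx 2503.0$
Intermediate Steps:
$n{\left(x,p \right)} = 3 + p$
$Q{\left(q,L \right)} = - 5 L q$ ($Q{\left(q,L \right)} = L \left(-5\right) q = - 5 L q$)
$\left(\left(- \frac{24}{41} - \frac{73}{228}\right) + o{\left(n{\left(4,5 \right)} \right)}\right) \left(8 + Q{\left(2,-1 \right)}\right) \left(-10\right) = \left(\left(- \frac{24}{41} - \frac{73}{228}\right) - 13\right) \left(8 - \left(-5\right) 2\right) \left(-10\right) = \left(\left(\left(-24\right) \frac{1}{41} - \frac{73}{228}\right) - 13\right) \left(8 + 10\right) \left(-10\right) = \left(\left(- \frac{24}{41} - \frac{73}{228}\right) - 13\right) 18 \left(-10\right) = \left(- \frac{8465}{9348} - 13\right) \left(-180\right) = \left(- \frac{129989}{9348}\right) \left(-180\right) = \frac{1949835}{779}$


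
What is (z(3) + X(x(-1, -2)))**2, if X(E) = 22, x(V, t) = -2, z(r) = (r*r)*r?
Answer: 2401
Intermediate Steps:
z(r) = r**3 (z(r) = r**2*r = r**3)
(z(3) + X(x(-1, -2)))**2 = (3**3 + 22)**2 = (27 + 22)**2 = 49**2 = 2401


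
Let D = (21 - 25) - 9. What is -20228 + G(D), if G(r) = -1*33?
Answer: -20261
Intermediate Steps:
D = -13 (D = -4 - 9 = -13)
G(r) = -33
-20228 + G(D) = -20228 - 33 = -20261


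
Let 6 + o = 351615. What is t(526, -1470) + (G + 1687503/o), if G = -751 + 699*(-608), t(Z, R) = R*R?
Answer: 203366168372/117203 ≈ 1.7352e+6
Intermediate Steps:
o = 351609 (o = -6 + 351615 = 351609)
t(Z, R) = R**2
G = -425743 (G = -751 - 424992 = -425743)
t(526, -1470) + (G + 1687503/o) = (-1470)**2 + (-425743 + 1687503/351609) = 2160900 + (-425743 + 1687503*(1/351609)) = 2160900 + (-425743 + 562501/117203) = 2160900 - 49897794328/117203 = 203366168372/117203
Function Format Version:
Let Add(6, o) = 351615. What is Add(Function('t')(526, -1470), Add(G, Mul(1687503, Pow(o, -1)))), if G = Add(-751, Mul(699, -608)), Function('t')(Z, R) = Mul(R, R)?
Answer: Rational(203366168372, 117203) ≈ 1.7352e+6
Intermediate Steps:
o = 351609 (o = Add(-6, 351615) = 351609)
Function('t')(Z, R) = Pow(R, 2)
G = -425743 (G = Add(-751, -424992) = -425743)
Add(Function('t')(526, -1470), Add(G, Mul(1687503, Pow(o, -1)))) = Add(Pow(-1470, 2), Add(-425743, Mul(1687503, Pow(351609, -1)))) = Add(2160900, Add(-425743, Mul(1687503, Rational(1, 351609)))) = Add(2160900, Add(-425743, Rational(562501, 117203))) = Add(2160900, Rational(-49897794328, 117203)) = Rational(203366168372, 117203)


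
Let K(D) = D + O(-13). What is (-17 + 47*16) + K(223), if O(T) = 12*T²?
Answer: 2986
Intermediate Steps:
K(D) = 2028 + D (K(D) = D + 12*(-13)² = D + 12*169 = D + 2028 = 2028 + D)
(-17 + 47*16) + K(223) = (-17 + 47*16) + (2028 + 223) = (-17 + 752) + 2251 = 735 + 2251 = 2986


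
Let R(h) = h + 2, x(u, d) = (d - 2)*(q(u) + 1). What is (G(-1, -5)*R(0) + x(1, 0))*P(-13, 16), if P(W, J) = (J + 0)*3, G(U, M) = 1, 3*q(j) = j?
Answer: -32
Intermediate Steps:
q(j) = j/3
x(u, d) = (1 + u/3)*(-2 + d) (x(u, d) = (d - 2)*(u/3 + 1) = (-2 + d)*(1 + u/3) = (1 + u/3)*(-2 + d))
R(h) = 2 + h
P(W, J) = 3*J (P(W, J) = J*3 = 3*J)
(G(-1, -5)*R(0) + x(1, 0))*P(-13, 16) = (1*(2 + 0) + (-2 + 0 - ⅔*1 + (⅓)*0*1))*(3*16) = (1*2 + (-2 + 0 - ⅔ + 0))*48 = (2 - 8/3)*48 = -⅔*48 = -32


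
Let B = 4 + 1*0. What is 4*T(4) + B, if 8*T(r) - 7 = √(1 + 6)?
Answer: 15/2 + √7/2 ≈ 8.8229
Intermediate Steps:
B = 4 (B = 4 + 0 = 4)
T(r) = 7/8 + √7/8 (T(r) = 7/8 + √(1 + 6)/8 = 7/8 + √7/8)
4*T(4) + B = 4*(7/8 + √7/8) + 4 = (7/2 + √7/2) + 4 = 15/2 + √7/2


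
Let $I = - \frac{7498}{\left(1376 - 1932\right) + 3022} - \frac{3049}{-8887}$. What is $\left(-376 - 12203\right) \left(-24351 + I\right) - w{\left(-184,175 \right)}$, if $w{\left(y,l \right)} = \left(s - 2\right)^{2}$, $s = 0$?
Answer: $\frac{1118943145519903}{3652557} \approx 3.0634 \cdot 10^{8}$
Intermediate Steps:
$w{\left(y,l \right)} = 4$ ($w{\left(y,l \right)} = \left(0 - 2\right)^{2} = \left(-2\right)^{2} = 4$)
$I = - \frac{29557946}{10957671}$ ($I = - \frac{7498}{-556 + 3022} - - \frac{3049}{8887} = - \frac{7498}{2466} + \frac{3049}{8887} = \left(-7498\right) \frac{1}{2466} + \frac{3049}{8887} = - \frac{3749}{1233} + \frac{3049}{8887} = - \frac{29557946}{10957671} \approx -2.6975$)
$\left(-376 - 12203\right) \left(-24351 + I\right) - w{\left(-184,175 \right)} = \left(-376 - 12203\right) \left(-24351 - \frac{29557946}{10957671}\right) - 4 = \left(-12579\right) \left(- \frac{266859804467}{10957671}\right) - 4 = \frac{1118943160130131}{3652557} - 4 = \frac{1118943145519903}{3652557}$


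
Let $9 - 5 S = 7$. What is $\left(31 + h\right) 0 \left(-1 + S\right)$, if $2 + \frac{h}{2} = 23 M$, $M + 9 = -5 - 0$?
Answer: $0$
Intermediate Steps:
$M = -14$ ($M = -9 - 5 = -14$)
$S = \frac{2}{5}$ ($S = \frac{9}{5} - \frac{7}{5} = \frac{2}{5} \approx 0.4$)
$h = -648$ ($h = -4 + 2 \cdot 23 \left(-14\right) = -4 + 2 \left(-322\right) = -4 - 644 = -648$)
$\left(31 + h\right) 0 \left(-1 + S\right) = \left(31 - 648\right) 0 \left(-1 + \frac{2}{5}\right) = - 617 \cdot 0 \left(- \frac{3}{5}\right) = \left(-617\right) 0 = 0$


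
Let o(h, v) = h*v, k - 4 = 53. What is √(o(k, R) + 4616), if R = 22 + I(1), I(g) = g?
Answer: √5927 ≈ 76.987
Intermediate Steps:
k = 57 (k = 4 + 53 = 57)
R = 23 (R = 22 + 1 = 23)
√(o(k, R) + 4616) = √(57*23 + 4616) = √(1311 + 4616) = √5927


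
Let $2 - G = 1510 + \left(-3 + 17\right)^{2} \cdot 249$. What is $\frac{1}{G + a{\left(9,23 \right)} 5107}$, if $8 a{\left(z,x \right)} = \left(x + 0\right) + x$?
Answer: $- \frac{4}{83787} \approx -4.774 \cdot 10^{-5}$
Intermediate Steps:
$a{\left(z,x \right)} = \frac{x}{4}$ ($a{\left(z,x \right)} = \frac{\left(x + 0\right) + x}{8} = \frac{x + x}{8} = \frac{2 x}{8} = \frac{x}{4}$)
$G = -50312$ ($G = 2 - \left(1510 + \left(-3 + 17\right)^{2} \cdot 249\right) = 2 - \left(1510 + 14^{2} \cdot 249\right) = 2 - \left(1510 + 196 \cdot 249\right) = 2 - \left(1510 + 48804\right) = 2 - 50314 = -50312$)
$\frac{1}{G + a{\left(9,23 \right)} 5107} = \frac{1}{-50312 + \frac{1}{4} \cdot 23 \cdot 5107} = \frac{1}{-50312 + \frac{23}{4} \cdot 5107} = \frac{1}{-50312 + \frac{117461}{4}} = \frac{1}{- \frac{83787}{4}} = - \frac{4}{83787}$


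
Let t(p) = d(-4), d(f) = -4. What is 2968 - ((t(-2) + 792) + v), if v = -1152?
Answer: 3332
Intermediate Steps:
t(p) = -4
2968 - ((t(-2) + 792) + v) = 2968 - ((-4 + 792) - 1152) = 2968 - (788 - 1152) = 2968 - 1*(-364) = 2968 + 364 = 3332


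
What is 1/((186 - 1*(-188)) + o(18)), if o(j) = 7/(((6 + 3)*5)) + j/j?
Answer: 45/16882 ≈ 0.0026656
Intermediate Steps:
o(j) = 52/45 (o(j) = 7/((9*5)) + 1 = 7/45 + 1 = 52/45)
1/((186 - 1*(-188)) + o(18)) = 1/((186 - 1*(-188)) + 52/45) = 1/((186 + 188) + 52/45) = 1/(374 + 52/45) = 1/(16882/45) = 45/16882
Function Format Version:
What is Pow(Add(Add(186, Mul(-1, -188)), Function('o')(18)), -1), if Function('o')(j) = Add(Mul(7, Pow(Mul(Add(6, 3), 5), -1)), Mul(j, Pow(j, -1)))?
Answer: Rational(45, 16882) ≈ 0.0026656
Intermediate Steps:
Function('o')(j) = Rational(52, 45) (Function('o')(j) = Add(Mul(7, Pow(Mul(9, 5), -1)), 1) = Add(Mul(7, Pow(45, -1)), 1) = Add(Mul(7, Rational(1, 45)), 1) = Add(Rational(7, 45), 1) = Rational(52, 45))
Pow(Add(Add(186, Mul(-1, -188)), Function('o')(18)), -1) = Pow(Add(Add(186, Mul(-1, -188)), Rational(52, 45)), -1) = Pow(Add(Add(186, 188), Rational(52, 45)), -1) = Pow(Add(374, Rational(52, 45)), -1) = Pow(Rational(16882, 45), -1) = Rational(45, 16882)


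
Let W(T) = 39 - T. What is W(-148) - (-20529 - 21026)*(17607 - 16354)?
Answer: 52068602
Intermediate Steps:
W(-148) - (-20529 - 21026)*(17607 - 16354) = (39 - 1*(-148)) - (-20529 - 21026)*(17607 - 16354) = (39 + 148) - (-41555)*1253 = 187 - 1*(-52068415) = 187 + 52068415 = 52068602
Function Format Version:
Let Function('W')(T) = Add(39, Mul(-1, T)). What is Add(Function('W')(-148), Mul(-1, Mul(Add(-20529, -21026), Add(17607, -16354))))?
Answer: 52068602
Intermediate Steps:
Add(Function('W')(-148), Mul(-1, Mul(Add(-20529, -21026), Add(17607, -16354)))) = Add(Add(39, Mul(-1, -148)), Mul(-1, Mul(Add(-20529, -21026), Add(17607, -16354)))) = Add(Add(39, 148), Mul(-1, Mul(-41555, 1253))) = Add(187, Mul(-1, -52068415)) = Add(187, 52068415) = 52068602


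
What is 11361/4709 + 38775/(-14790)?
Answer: -57107/273122 ≈ -0.20909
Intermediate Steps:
11361/4709 + 38775/(-14790) = 11361*(1/4709) + 38775*(-1/14790) = 11361/4709 - 2585/986 = -57107/273122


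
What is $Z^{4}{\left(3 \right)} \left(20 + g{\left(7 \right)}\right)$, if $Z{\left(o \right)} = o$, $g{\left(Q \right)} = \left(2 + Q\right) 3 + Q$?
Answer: $4374$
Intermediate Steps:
$g{\left(Q \right)} = 6 + 4 Q$ ($g{\left(Q \right)} = \left(6 + 3 Q\right) + Q = 6 + 4 Q$)
$Z^{4}{\left(3 \right)} \left(20 + g{\left(7 \right)}\right) = 3^{4} \left(20 + \left(6 + 4 \cdot 7\right)\right) = 81 \left(20 + \left(6 + 28\right)\right) = 81 \left(20 + 34\right) = 81 \cdot 54 = 4374$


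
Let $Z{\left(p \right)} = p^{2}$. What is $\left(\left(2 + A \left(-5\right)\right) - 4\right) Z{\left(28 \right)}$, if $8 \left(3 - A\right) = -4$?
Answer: $-15288$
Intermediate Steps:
$A = \frac{7}{2}$ ($A = 3 - - \frac{1}{2} = 3 + \frac{1}{2} = \frac{7}{2} \approx 3.5$)
$\left(\left(2 + A \left(-5\right)\right) - 4\right) Z{\left(28 \right)} = \left(\left(2 + \frac{7}{2} \left(-5\right)\right) - 4\right) 28^{2} = \left(\left(2 - \frac{35}{2}\right) - 4\right) 784 = \left(- \frac{31}{2} - 4\right) 784 = \left(- \frac{39}{2}\right) 784 = -15288$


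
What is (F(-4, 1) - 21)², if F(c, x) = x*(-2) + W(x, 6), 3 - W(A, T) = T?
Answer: 676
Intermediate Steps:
W(A, T) = 3 - T
F(c, x) = -3 - 2*x (F(c, x) = x*(-2) + (3 - 1*6) = -2*x + (3 - 6) = -2*x - 3 = -3 - 2*x)
(F(-4, 1) - 21)² = ((-3 - 2*1) - 21)² = ((-3 - 2) - 21)² = (-5 - 21)² = (-26)² = 676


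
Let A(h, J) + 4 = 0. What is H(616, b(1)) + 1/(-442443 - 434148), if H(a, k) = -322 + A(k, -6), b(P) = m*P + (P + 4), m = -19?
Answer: -285768667/876591 ≈ -326.00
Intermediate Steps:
A(h, J) = -4 (A(h, J) = -4 + 0 = -4)
b(P) = 4 - 18*P (b(P) = -19*P + (P + 4) = -19*P + (4 + P) = 4 - 18*P)
H(a, k) = -326 (H(a, k) = -322 - 4 = -326)
H(616, b(1)) + 1/(-442443 - 434148) = -326 + 1/(-442443 - 434148) = -326 + 1/(-876591) = -326 - 1/876591 = -285768667/876591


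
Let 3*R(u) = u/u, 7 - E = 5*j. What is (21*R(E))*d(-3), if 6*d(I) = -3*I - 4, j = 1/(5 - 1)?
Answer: 35/6 ≈ 5.8333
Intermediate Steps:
j = ¼ (j = 1/4 = ¼ ≈ 0.25000)
E = 23/4 (E = 7 - 5/4 = 23/4 ≈ 5.7500)
d(I) = -⅔ - I/2 (d(I) = (-3*I - 4)/6 = (-4 - 3*I)/6 = -⅔ - I/2)
R(u) = ⅓ (R(u) = (u/u)/3 = (⅓)*1 = ⅓)
(21*R(E))*d(-3) = (21*(⅓))*(-⅔ - ½*(-3)) = 7*(-⅔ + 3/2) = 7*(⅚) = 35/6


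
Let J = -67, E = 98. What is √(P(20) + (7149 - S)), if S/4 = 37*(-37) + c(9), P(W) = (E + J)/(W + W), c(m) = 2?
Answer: 9*√62310/20 ≈ 112.33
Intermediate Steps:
P(W) = 31/(2*W) (P(W) = (98 - 67)/(W + W) = 31/((2*W)) = 31*(1/(2*W)) = 31/(2*W))
S = -5468 (S = 4*(37*(-37) + 2) = 4*(-1369 + 2) = 4*(-1367) = -5468)
√(P(20) + (7149 - S)) = √((31/2)/20 + (7149 - 1*(-5468))) = √((31/2)*(1/20) + (7149 + 5468)) = √(31/40 + 12617) = √(504711/40) = 9*√62310/20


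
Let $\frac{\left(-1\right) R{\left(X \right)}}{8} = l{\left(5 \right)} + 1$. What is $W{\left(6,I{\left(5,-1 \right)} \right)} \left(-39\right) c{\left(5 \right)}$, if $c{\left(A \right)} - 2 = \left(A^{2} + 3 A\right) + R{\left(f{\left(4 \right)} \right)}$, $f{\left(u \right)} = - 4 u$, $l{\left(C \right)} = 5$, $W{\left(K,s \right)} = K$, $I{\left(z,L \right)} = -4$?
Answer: $1404$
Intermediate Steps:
$R{\left(X \right)} = -48$ ($R{\left(X \right)} = - 8 \left(5 + 1\right) = \left(-8\right) 6 = -48$)
$c{\left(A \right)} = -46 + A^{2} + 3 A$ ($c{\left(A \right)} = 2 - \left(48 - A^{2} - 3 A\right) = 2 + \left(-48 + A^{2} + 3 A\right) = -46 + A^{2} + 3 A$)
$W{\left(6,I{\left(5,-1 \right)} \right)} \left(-39\right) c{\left(5 \right)} = 6 \left(-39\right) \left(-46 + 5^{2} + 3 \cdot 5\right) = - 234 \left(-46 + 25 + 15\right) = \left(-234\right) \left(-6\right) = 1404$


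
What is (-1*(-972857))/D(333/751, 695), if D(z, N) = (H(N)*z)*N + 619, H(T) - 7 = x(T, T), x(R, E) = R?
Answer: 38453453/8575381 ≈ 4.4842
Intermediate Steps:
H(T) = 7 + T
D(z, N) = 619 + N*z*(7 + N) (D(z, N) = ((7 + N)*z)*N + 619 = (z*(7 + N))*N + 619 = N*z*(7 + N) + 619 = 619 + N*z*(7 + N))
(-1*(-972857))/D(333/751, 695) = (-1*(-972857))/(619 + 695*(333/751)*(7 + 695)) = 972857/(619 + 695*(333*(1/751))*702) = 972857/(619 + 695*(333/751)*702) = 972857/(619 + 162467370/751) = 972857/(162932239/751) = 972857*(751/162932239) = 38453453/8575381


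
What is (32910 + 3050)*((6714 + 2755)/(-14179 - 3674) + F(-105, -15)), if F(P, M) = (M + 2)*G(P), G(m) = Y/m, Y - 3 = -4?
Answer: -2939931376/124971 ≈ -23525.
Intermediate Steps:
Y = -1 (Y = 3 - 4 = -1)
G(m) = -1/m
F(P, M) = -(2 + M)/P (F(P, M) = (M + 2)*(-1/P) = (2 + M)*(-1/P) = -(2 + M)/P)
(32910 + 3050)*((6714 + 2755)/(-14179 - 3674) + F(-105, -15)) = (32910 + 3050)*((6714 + 2755)/(-14179 - 3674) + (-2 - 1*(-15))/(-105)) = 35960*(9469/(-17853) - (-2 + 15)/105) = 35960*(9469*(-1/17853) - 1/105*13) = 35960*(-9469/17853 - 13/105) = 35960*(-408778/624855) = -2939931376/124971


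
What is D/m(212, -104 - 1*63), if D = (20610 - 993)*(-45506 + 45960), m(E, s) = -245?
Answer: -8906118/245 ≈ -36352.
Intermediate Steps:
D = 8906118 (D = 19617*454 = 8906118)
D/m(212, -104 - 1*63) = 8906118/(-245) = 8906118*(-1/245) = -8906118/245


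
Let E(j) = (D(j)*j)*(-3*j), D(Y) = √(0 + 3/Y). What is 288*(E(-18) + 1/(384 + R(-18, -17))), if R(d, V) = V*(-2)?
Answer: 144/209 - 46656*I*√6 ≈ 0.689 - 1.1428e+5*I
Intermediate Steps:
D(Y) = √3*√(1/Y) (D(Y) = √(3/Y) = √3*√(1/Y))
R(d, V) = -2*V
E(j) = -3*√3*j²*√(1/j) (E(j) = ((√3*√(1/j))*j)*(-3*j) = (j*√3*√(1/j))*(-3*j) = -3*√3*j²*√(1/j))
288*(E(-18) + 1/(384 + R(-18, -17))) = 288*(-3*√3*(-18)²*√(1/(-18)) + 1/(384 - 2*(-17))) = 288*(-3*√3*324*√(-1/18) + 1/(384 + 34)) = 288*(-3*√3*324*I*√2/6 + 1/418) = 288*(-162*I*√6 + 1/418) = 288*(1/418 - 162*I*√6) = 144/209 - 46656*I*√6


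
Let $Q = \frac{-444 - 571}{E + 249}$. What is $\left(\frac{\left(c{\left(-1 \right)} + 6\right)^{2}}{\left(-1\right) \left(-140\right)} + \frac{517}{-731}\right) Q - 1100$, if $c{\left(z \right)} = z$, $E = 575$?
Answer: $- \frac{2648744555}{2409376} \approx -1099.3$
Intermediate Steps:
$Q = - \frac{1015}{824}$ ($Q = \frac{-444 - 571}{575 + 249} = - \frac{1015}{824} \approx -1.2318$)
$\left(\frac{\left(c{\left(-1 \right)} + 6\right)^{2}}{\left(-1\right) \left(-140\right)} + \frac{517}{-731}\right) Q - 1100 = \left(\frac{\left(-1 + 6\right)^{2}}{\left(-1\right) \left(-140\right)} + \frac{517}{-731}\right) \left(- \frac{1015}{824}\right) - 1100 = \left(\frac{5^{2}}{140} + 517 \left(- \frac{1}{731}\right)\right) \left(- \frac{1015}{824}\right) - 1100 = \left(25 \cdot \frac{1}{140} - \frac{517}{731}\right) \left(- \frac{1015}{824}\right) - 1100 = \left(\frac{5}{28} - \frac{517}{731}\right) \left(- \frac{1015}{824}\right) - 1100 = \left(- \frac{10821}{20468}\right) \left(- \frac{1015}{824}\right) - 1100 = \frac{1569045}{2409376} - 1100 = - \frac{2648744555}{2409376}$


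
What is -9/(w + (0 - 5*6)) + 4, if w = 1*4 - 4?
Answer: 43/10 ≈ 4.3000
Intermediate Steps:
w = 0 (w = 4 - 4 = 0)
-9/(w + (0 - 5*6)) + 4 = -9/(0 + (0 - 5*6)) + 4 = -9/(0 + (0 - 30)) + 4 = -9/(0 - 30) + 4 = -9/(-30) + 4 = -9*(-1/30) + 4 = 3/10 + 4 = 43/10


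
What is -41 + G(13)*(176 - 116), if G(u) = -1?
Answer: -101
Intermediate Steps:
-41 + G(13)*(176 - 116) = -41 - (176 - 116) = -41 - 1*60 = -41 - 60 = -101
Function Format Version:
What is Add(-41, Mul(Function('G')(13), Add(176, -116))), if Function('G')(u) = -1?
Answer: -101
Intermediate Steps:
Add(-41, Mul(Function('G')(13), Add(176, -116))) = Add(-41, Mul(-1, Add(176, -116))) = Add(-41, Mul(-1, 60)) = Add(-41, -60) = -101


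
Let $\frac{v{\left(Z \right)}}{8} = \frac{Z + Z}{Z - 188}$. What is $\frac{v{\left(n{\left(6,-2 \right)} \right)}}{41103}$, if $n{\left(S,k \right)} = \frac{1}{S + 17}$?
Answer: $- \frac{16}{177688269} \approx -9.0045 \cdot 10^{-8}$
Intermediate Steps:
$n{\left(S,k \right)} = \frac{1}{17 + S}$
$v{\left(Z \right)} = \frac{16 Z}{-188 + Z}$ ($v{\left(Z \right)} = 8 \frac{Z + Z}{Z - 188} = 8 \frac{2 Z}{-188 + Z} = \frac{16 Z}{-188 + Z}$)
$\frac{v{\left(n{\left(6,-2 \right)} \right)}}{41103} = \frac{16 \frac{1}{17 + 6} \frac{1}{-188 + \frac{1}{17 + 6}}}{41103} = \frac{16}{23 \left(-188 + \frac{1}{23}\right)} \frac{1}{41103} = 16 \cdot \frac{1}{23} \frac{1}{-188 + \frac{1}{23}} \cdot \frac{1}{41103} = 16 \cdot \frac{1}{23} \frac{1}{- \frac{4323}{23}} \cdot \frac{1}{41103} = 16 \cdot \frac{1}{23} \left(- \frac{23}{4323}\right) \frac{1}{41103} = \left(- \frac{16}{4323}\right) \frac{1}{41103} = - \frac{16}{177688269}$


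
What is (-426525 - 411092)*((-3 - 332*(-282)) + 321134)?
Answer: -347405838835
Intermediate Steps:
(-426525 - 411092)*((-3 - 332*(-282)) + 321134) = -837617*((-3 + 93624) + 321134) = -837617*(93621 + 321134) = -837617*414755 = -347405838835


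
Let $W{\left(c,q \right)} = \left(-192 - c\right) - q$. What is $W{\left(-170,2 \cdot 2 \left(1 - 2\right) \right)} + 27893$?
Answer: $27875$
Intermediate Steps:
$W{\left(c,q \right)} = -192 - c - q$
$W{\left(-170,2 \cdot 2 \left(1 - 2\right) \right)} + 27893 = \left(-192 - -170 - 2 \cdot 2 \left(1 - 2\right)\right) + 27893 = \left(-192 + 170 - 4 \left(1 - 2\right)\right) + 27893 = \left(-192 + 170 - 4 \left(-1\right)\right) + 27893 = \left(-192 + 170 - -4\right) + 27893 = \left(-192 + 170 + 4\right) + 27893 = -18 + 27893 = 27875$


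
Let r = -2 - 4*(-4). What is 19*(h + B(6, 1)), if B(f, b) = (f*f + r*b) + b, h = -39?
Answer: 228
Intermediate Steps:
r = 14 (r = -2 + 16 = 14)
B(f, b) = f**2 + 15*b (B(f, b) = (f*f + 14*b) + b = (f**2 + 14*b) + b = f**2 + 15*b)
19*(h + B(6, 1)) = 19*(-39 + (6**2 + 15*1)) = 19*(-39 + (36 + 15)) = 19*(-39 + 51) = 19*12 = 228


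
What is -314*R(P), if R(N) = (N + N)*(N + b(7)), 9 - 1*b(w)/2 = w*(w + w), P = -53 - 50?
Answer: -18176204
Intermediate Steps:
P = -103
b(w) = 18 - 4*w² (b(w) = 18 - 2*w*(w + w) = 18 - 2*w*2*w = 18 - 4*w²)
R(N) = 2*N*(-178 + N) (R(N) = (N + N)*(N + (18 - 4*7²)) = (2*N)*(N + (18 - 4*49)) = (2*N)*(N + (18 - 196)) = (2*N)*(N - 178) = (2*N)*(-178 + N) = 2*N*(-178 + N))
-314*R(P) = -628*(-103)*(-178 - 103) = -628*(-103)*(-281) = -314*57886 = -18176204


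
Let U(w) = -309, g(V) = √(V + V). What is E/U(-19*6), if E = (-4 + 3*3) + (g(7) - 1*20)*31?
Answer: 205/103 - 31*√14/309 ≈ 1.6149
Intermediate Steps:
g(V) = √2*√V (g(V) = √(2*V) = √2*√V)
E = -615 + 31*√14 (E = (-4 + 3*3) + (√2*√7 - 1*20)*31 = (-4 + 9) + (√14 - 20)*31 = 5 + (-20 + √14)*31 = 5 + (-620 + 31*√14) = -615 + 31*√14 ≈ -499.01)
E/U(-19*6) = (-615 + 31*√14)/(-309) = (-615 + 31*√14)*(-1/309) = 205/103 - 31*√14/309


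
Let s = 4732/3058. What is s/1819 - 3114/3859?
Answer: -508922660/631343977 ≈ -0.80609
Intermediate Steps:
s = 2366/1529 (s = 4732*(1/3058) = 2366/1529 ≈ 1.5474)
s/1819 - 3114/3859 = (2366/1529)/1819 - 3114/3859 = (2366/1529)*(1/1819) - 3114*1/3859 = 2366/2781251 - 3114/3859 = -508922660/631343977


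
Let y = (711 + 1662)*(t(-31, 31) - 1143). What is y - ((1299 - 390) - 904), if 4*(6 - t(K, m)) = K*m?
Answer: -8511971/4 ≈ -2.1280e+6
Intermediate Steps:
t(K, m) = 6 - K*m/4
y = -8511951/4 (y = (711 + 1662)*((6 - ¼*(-31)*31) - 1143) = 2373*((6 + 961/4) - 1143) = 2373*(985/4 - 1143) = 2373*(-3587/4) = -8511951/4 ≈ -2.1280e+6)
y - ((1299 - 390) - 904) = -8511951/4 - ((1299 - 390) - 904) = -8511951/4 - (909 - 904) = -8511951/4 - 1*5 = -8511951/4 - 5 = -8511971/4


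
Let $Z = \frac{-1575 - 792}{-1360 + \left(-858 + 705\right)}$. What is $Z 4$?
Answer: $\frac{9468}{1513} \approx 6.2578$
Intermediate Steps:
$Z = \frac{2367}{1513}$ ($Z = - \frac{2367}{-1360 - 153} = - \frac{2367}{-1513} = \left(-2367\right) \left(- \frac{1}{1513}\right) = \frac{2367}{1513} \approx 1.5644$)
$Z 4 = \frac{2367}{1513} \cdot 4 = \frac{9468}{1513}$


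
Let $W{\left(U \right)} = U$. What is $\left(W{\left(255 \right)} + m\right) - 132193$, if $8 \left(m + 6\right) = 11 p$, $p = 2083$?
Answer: $- \frac{1032639}{8} \approx -1.2908 \cdot 10^{5}$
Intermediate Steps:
$m = \frac{22865}{8}$ ($m = -6 + \frac{11 \cdot 2083}{8} = -6 + \frac{1}{8} \cdot 22913 = -6 + \frac{22913}{8} = \frac{22865}{8} \approx 2858.1$)
$\left(W{\left(255 \right)} + m\right) - 132193 = \left(255 + \frac{22865}{8}\right) - 132193 = \frac{24905}{8} - 132193 = - \frac{1032639}{8}$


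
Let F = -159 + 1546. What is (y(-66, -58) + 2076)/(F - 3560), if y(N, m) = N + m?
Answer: -1952/2173 ≈ -0.89830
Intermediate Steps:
F = 1387
(y(-66, -58) + 2076)/(F - 3560) = ((-66 - 58) + 2076)/(1387 - 3560) = (-124 + 2076)/(-2173) = 1952*(-1/2173) = -1952/2173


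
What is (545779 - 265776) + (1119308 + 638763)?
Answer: 2038074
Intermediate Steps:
(545779 - 265776) + (1119308 + 638763) = 280003 + 1758071 = 2038074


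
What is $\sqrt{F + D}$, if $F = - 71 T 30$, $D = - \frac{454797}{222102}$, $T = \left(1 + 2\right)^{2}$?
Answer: $\frac{i \sqrt{1297316408406}}{8226} \approx 138.46 i$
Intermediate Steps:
$T = 9$ ($T = 3^{2} = 9$)
$D = - \frac{50533}{24678}$ ($D = \left(-454797\right) \frac{1}{222102} = - \frac{50533}{24678} \approx -2.0477$)
$F = -19170$ ($F = \left(-71\right) 9 \cdot 30 = \left(-639\right) 30 = -19170$)
$\sqrt{F + D} = \sqrt{-19170 - \frac{50533}{24678}} = \sqrt{- \frac{473127793}{24678}} = \frac{i \sqrt{1297316408406}}{8226}$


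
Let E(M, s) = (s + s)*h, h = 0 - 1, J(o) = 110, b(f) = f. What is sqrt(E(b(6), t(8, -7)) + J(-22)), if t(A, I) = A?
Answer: sqrt(94) ≈ 9.6954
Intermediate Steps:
h = -1
E(M, s) = -2*s (E(M, s) = (s + s)*(-1) = (2*s)*(-1) = -2*s)
sqrt(E(b(6), t(8, -7)) + J(-22)) = sqrt(-2*8 + 110) = sqrt(-16 + 110) = sqrt(94)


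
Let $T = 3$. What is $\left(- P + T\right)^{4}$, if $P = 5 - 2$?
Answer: $0$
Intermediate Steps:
$P = 3$ ($P = 5 - 2 = 3$)
$\left(- P + T\right)^{4} = \left(\left(-1\right) 3 + 3\right)^{4} = \left(-3 + 3\right)^{4} = 0^{4} = 0$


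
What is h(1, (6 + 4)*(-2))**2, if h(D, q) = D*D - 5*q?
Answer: 10201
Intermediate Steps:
h(D, q) = D**2 - 5*q
h(1, (6 + 4)*(-2))**2 = (1**2 - 5*(6 + 4)*(-2))**2 = (1 - 50*(-2))**2 = (1 - 5*(-20))**2 = (1 + 100)**2 = 101**2 = 10201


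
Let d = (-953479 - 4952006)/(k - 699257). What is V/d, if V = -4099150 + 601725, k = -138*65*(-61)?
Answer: -5599082905/62163 ≈ -90071.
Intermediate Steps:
k = 547170 (k = -8970*(-61) = 547170)
V = -3497425
d = 5905485/152087 (d = (-953479 - 4952006)/(547170 - 699257) = -5905485/(-152087) = -5905485*(-1/152087) = 5905485/152087 ≈ 38.830)
V/d = -3497425/5905485/152087 = -3497425*152087/5905485 = -5599082905/62163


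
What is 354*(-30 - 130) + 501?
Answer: -56139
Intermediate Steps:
354*(-30 - 130) + 501 = 354*(-160) + 501 = -56640 + 501 = -56139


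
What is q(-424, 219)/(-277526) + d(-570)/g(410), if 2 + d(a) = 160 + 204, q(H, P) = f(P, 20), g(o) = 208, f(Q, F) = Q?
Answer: 25104715/14431352 ≈ 1.7396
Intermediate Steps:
q(H, P) = P
d(a) = 362 (d(a) = -2 + (160 + 204) = -2 + 364 = 362)
q(-424, 219)/(-277526) + d(-570)/g(410) = 219/(-277526) + 362/208 = 219*(-1/277526) + 362*(1/208) = -219/277526 + 181/104 = 25104715/14431352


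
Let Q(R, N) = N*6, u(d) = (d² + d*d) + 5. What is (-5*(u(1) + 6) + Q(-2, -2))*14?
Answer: -1078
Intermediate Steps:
u(d) = 5 + 2*d² (u(d) = (d² + d²) + 5 = 2*d² + 5 = 5 + 2*d²)
Q(R, N) = 6*N
(-5*(u(1) + 6) + Q(-2, -2))*14 = (-5*((5 + 2*1²) + 6) + 6*(-2))*14 = (-5*((5 + 2*1) + 6) - 12)*14 = (-5*((5 + 2) + 6) - 12)*14 = (-5*(7 + 6) - 12)*14 = (-5*13 - 12)*14 = (-65 - 12)*14 = -77*14 = -1078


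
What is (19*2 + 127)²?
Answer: 27225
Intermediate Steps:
(19*2 + 127)² = (38 + 127)² = 165² = 27225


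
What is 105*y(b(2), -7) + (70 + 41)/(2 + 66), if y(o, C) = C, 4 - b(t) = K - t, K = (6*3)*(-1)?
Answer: -49869/68 ≈ -733.37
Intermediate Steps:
K = -18 (K = 18*(-1) = -18)
b(t) = 22 + t (b(t) = 4 - (-18 - t) = 4 + (18 + t) = 22 + t)
105*y(b(2), -7) + (70 + 41)/(2 + 66) = 105*(-7) + (70 + 41)/(2 + 66) = -735 + 111/68 = -49869/68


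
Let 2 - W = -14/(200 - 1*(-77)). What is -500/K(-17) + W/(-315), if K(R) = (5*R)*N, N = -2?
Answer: -4372406/1483335 ≈ -2.9477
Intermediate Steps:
W = 568/277 (W = 2 - (-14)/(200 - 1*(-77)) = 2 - (-14)/(200 + 77) = 2 - (-14)/277 = 2 - 1*(-14/277) = 2 + 14/277 = 568/277 ≈ 2.0505)
K(R) = -10*R (K(R) = (5*R)*(-2) = -10*R)
-500/K(-17) + W/(-315) = -500/((-10*(-17))) + (568/277)/(-315) = -500/170 + (568/277)*(-1/315) = -500*1/170 - 568/87255 = -50/17 - 568/87255 = -4372406/1483335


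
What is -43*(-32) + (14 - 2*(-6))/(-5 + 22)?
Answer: 23418/17 ≈ 1377.5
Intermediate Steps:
-43*(-32) + (14 - 2*(-6))/(-5 + 22) = 1376 + (14 + 12)/17 = 1376 + 26*(1/17) = 1376 + 26/17 = 23418/17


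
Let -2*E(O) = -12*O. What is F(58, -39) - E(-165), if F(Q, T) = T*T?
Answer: 2511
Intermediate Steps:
E(O) = 6*O (E(O) = -(-6)*O = 6*O)
F(Q, T) = T²
F(58, -39) - E(-165) = (-39)² - 6*(-165) = 1521 - 1*(-990) = 1521 + 990 = 2511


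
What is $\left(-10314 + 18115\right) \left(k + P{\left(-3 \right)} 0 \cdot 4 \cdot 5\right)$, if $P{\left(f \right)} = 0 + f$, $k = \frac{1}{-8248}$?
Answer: $- \frac{7801}{8248} \approx -0.9458$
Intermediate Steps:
$k = - \frac{1}{8248} \approx -0.00012124$
$P{\left(f \right)} = f$
$\left(-10314 + 18115\right) \left(k + P{\left(-3 \right)} 0 \cdot 4 \cdot 5\right) = \left(-10314 + 18115\right) \left(- \frac{1}{8248} - 3 \cdot 0 \cdot 4 \cdot 5\right) = 7801 \left(- \frac{1}{8248} - 3 \cdot 0 \cdot 5\right) = 7801 \left(- \frac{1}{8248} - 0\right) = 7801 \left(- \frac{1}{8248} + 0\right) = 7801 \left(- \frac{1}{8248}\right) = - \frac{7801}{8248}$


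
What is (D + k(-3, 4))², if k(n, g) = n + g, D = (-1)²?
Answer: 4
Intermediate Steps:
D = 1
k(n, g) = g + n
(D + k(-3, 4))² = (1 + (4 - 3))² = (1 + 1)² = 2² = 4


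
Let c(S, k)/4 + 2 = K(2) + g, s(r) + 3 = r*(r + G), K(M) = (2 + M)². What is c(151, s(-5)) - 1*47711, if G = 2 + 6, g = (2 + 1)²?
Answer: -47619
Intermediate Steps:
g = 9 (g = 3² = 9)
G = 8
s(r) = -3 + r*(8 + r) (s(r) = -3 + r*(r + 8) = -3 + r*(8 + r))
c(S, k) = 92 (c(S, k) = -8 + 4*((2 + 2)² + 9) = -8 + 4*(4² + 9) = -8 + 4*(16 + 9) = -8 + 4*25 = -8 + 100 = 92)
c(151, s(-5)) - 1*47711 = 92 - 1*47711 = 92 - 47711 = -47619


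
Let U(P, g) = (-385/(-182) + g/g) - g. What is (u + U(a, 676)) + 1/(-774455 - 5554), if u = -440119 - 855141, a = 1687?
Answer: -26281822148321/20280234 ≈ -1.2959e+6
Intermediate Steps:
u = -1295260
U(P, g) = 81/26 - g (U(P, g) = (-385*(-1/182) + 1) - g = (55/26 + 1) - g = 81/26 - g)
(u + U(a, 676)) + 1/(-774455 - 5554) = (-1295260 + (81/26 - 1*676)) + 1/(-774455 - 5554) = (-1295260 + (81/26 - 676)) + 1/(-780009) = (-1295260 - 17495/26) - 1/780009 = -33694255/26 - 1/780009 = -26281822148321/20280234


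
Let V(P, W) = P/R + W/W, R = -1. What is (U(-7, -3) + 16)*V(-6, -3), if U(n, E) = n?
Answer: 63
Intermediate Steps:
V(P, W) = 1 - P (V(P, W) = P/(-1) + W/W = P*(-1) + 1 = -P + 1 = 1 - P)
(U(-7, -3) + 16)*V(-6, -3) = (-7 + 16)*(1 - 1*(-6)) = 9*(1 + 6) = 9*7 = 63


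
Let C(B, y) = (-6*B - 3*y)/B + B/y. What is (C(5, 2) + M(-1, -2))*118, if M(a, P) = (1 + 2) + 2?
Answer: 177/5 ≈ 35.400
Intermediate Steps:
M(a, P) = 5 (M(a, P) = 3 + 2 = 5)
C(B, y) = B/y + (-6*B - 3*y)/B (C(B, y) = (-6*B - 3*y)/B + B/y = B/y + (-6*B - 3*y)/B)
(C(5, 2) + M(-1, -2))*118 = ((-6 + 5/2 - 3*2/5) + 5)*118 = ((-6 + 5*(½) - 3*2*⅕) + 5)*118 = ((-6 + 5/2 - 6/5) + 5)*118 = (-47/10 + 5)*118 = (3/10)*118 = 177/5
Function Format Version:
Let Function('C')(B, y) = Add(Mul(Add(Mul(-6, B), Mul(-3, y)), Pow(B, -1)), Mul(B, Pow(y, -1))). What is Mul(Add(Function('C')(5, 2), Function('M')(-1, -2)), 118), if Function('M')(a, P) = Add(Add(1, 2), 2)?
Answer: Rational(177, 5) ≈ 35.400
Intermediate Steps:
Function('M')(a, P) = 5 (Function('M')(a, P) = Add(3, 2) = 5)
Function('C')(B, y) = Add(Mul(B, Pow(y, -1)), Mul(Pow(B, -1), Add(Mul(-6, B), Mul(-3, y)))) (Function('C')(B, y) = Add(Mul(Pow(B, -1), Add(Mul(-6, B), Mul(-3, y))), Mul(B, Pow(y, -1))) = Add(Mul(B, Pow(y, -1)), Mul(Pow(B, -1), Add(Mul(-6, B), Mul(-3, y)))))
Mul(Add(Function('C')(5, 2), Function('M')(-1, -2)), 118) = Mul(Add(Add(-6, Mul(5, Pow(2, -1)), Mul(-3, 2, Pow(5, -1))), 5), 118) = Mul(Add(Add(-6, Mul(5, Rational(1, 2)), Mul(-3, 2, Rational(1, 5))), 5), 118) = Mul(Add(Add(-6, Rational(5, 2), Rational(-6, 5)), 5), 118) = Mul(Add(Rational(-47, 10), 5), 118) = Mul(Rational(3, 10), 118) = Rational(177, 5)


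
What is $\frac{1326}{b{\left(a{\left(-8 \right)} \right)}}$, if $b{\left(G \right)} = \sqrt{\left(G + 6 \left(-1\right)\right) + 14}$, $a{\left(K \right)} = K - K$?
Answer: $\frac{663 \sqrt{2}}{2} \approx 468.81$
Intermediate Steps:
$a{\left(K \right)} = 0$
$b{\left(G \right)} = \sqrt{8 + G}$ ($b{\left(G \right)} = \sqrt{\left(G - 6\right) + 14} = \sqrt{\left(-6 + G\right) + 14} = \sqrt{8 + G}$)
$\frac{1326}{b{\left(a{\left(-8 \right)} \right)}} = \frac{1326}{\sqrt{8 + 0}} = \frac{1326}{\sqrt{8}} = \frac{1326}{2 \sqrt{2}} = 1326 \frac{\sqrt{2}}{4} = \frac{663 \sqrt{2}}{2}$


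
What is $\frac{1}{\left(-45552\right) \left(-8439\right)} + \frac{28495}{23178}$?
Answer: $\frac{1825642967423}{1484988686064} \approx 1.2294$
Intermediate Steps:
$\frac{1}{\left(-45552\right) \left(-8439\right)} + \frac{28495}{23178} = \left(- \frac{1}{45552}\right) \left(- \frac{1}{8439}\right) + 28495 \cdot \frac{1}{23178} = \frac{1}{384413328} + \frac{28495}{23178} = \frac{1825642967423}{1484988686064}$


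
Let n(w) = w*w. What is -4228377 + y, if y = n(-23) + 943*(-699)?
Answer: -4887005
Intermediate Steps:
n(w) = w²
y = -658628 (y = (-23)² + 943*(-699) = 529 - 659157 = -658628)
-4228377 + y = -4228377 - 658628 = -4887005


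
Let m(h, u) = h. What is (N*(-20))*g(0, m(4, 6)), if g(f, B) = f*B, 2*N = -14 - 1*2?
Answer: 0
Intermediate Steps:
N = -8 (N = (-14 - 1*2)/2 = (-14 - 2)/2 = (1/2)*(-16) = -8)
g(f, B) = B*f
(N*(-20))*g(0, m(4, 6)) = (-8*(-20))*(4*0) = 160*0 = 0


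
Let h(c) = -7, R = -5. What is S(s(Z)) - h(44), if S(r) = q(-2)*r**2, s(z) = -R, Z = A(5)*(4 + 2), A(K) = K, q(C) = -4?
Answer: -93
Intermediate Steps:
Z = 30 (Z = 5*(4 + 2) = 5*6 = 30)
s(z) = 5 (s(z) = -1*(-5) = 5)
S(r) = -4*r**2
S(s(Z)) - h(44) = -4*5**2 - 1*(-7) = -4*25 + 7 = -100 + 7 = -93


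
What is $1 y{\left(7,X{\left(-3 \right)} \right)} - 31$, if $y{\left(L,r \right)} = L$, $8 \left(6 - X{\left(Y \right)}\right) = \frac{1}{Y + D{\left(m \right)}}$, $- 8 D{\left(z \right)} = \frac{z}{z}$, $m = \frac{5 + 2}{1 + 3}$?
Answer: $-24$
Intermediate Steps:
$m = \frac{7}{4} \approx 1.75$
$D{\left(z \right)} = - \frac{1}{8}$ ($D{\left(z \right)} = - \frac{z \frac{1}{z}}{8} = \left(- \frac{1}{8}\right) 1 = - \frac{1}{8}$)
$X{\left(Y \right)} = 6 - \frac{1}{8 \left(- \frac{1}{8} + Y\right)}$ ($X{\left(Y \right)} = 6 - \frac{1}{8 \left(Y - \frac{1}{8}\right)} = 6 - \frac{1}{8 \left(- \frac{1}{8} + Y\right)}$)
$1 y{\left(7,X{\left(-3 \right)} \right)} - 31 = 1 \cdot 7 - 31 = 7 - 31 = -24$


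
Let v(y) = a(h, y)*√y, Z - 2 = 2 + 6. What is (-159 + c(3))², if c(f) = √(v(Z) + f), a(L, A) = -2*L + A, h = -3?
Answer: (159 - √(3 + 16*√10))² ≈ 23007.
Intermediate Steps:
a(L, A) = A - 2*L
Z = 10 (Z = 2 + (2 + 6) = 2 + 8 = 10)
v(y) = √y*(6 + y) (v(y) = (y - 2*(-3))*√y = (y + 6)*√y = (6 + y)*√y = √y*(6 + y))
c(f) = √(f + 16*√10) (c(f) = √(√10*(6 + 10) + f) = √(√10*16 + f) = √(16*√10 + f) = √(f + 16*√10))
(-159 + c(3))² = (-159 + √(3 + 16*√10))²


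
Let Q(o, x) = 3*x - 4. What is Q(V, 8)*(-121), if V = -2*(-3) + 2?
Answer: -2420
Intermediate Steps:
V = 8 (V = 6 + 2 = 8)
Q(o, x) = -4 + 3*x
Q(V, 8)*(-121) = (-4 + 3*8)*(-121) = (-4 + 24)*(-121) = 20*(-121) = -2420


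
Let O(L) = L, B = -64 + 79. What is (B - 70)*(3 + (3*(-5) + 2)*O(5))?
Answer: 3410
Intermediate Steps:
B = 15
(B - 70)*(3 + (3*(-5) + 2)*O(5)) = (15 - 70)*(3 + (3*(-5) + 2)*5) = -55*(3 + (-15 + 2)*5) = -55*(3 - 13*5) = -55*(3 - 65) = -55*(-62) = 3410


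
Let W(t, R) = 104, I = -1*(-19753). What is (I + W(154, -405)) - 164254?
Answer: -144397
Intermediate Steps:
I = 19753
(I + W(154, -405)) - 164254 = (19753 + 104) - 164254 = 19857 - 164254 = -144397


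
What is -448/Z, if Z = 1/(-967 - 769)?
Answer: 777728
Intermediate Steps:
Z = -1/1736 (Z = 1/(-1736) = -1/1736 ≈ -0.00057604)
-448/Z = -448/(-1/1736) = -448*(-1736) = 777728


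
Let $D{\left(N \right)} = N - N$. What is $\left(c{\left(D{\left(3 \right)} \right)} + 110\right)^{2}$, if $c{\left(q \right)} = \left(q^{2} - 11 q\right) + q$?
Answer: $12100$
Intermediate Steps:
$D{\left(N \right)} = 0$
$c{\left(q \right)} = q^{2} - 10 q$
$\left(c{\left(D{\left(3 \right)} \right)} + 110\right)^{2} = \left(0 \left(-10 + 0\right) + 110\right)^{2} = \left(0 \left(-10\right) + 110\right)^{2} = \left(0 + 110\right)^{2} = 110^{2} = 12100$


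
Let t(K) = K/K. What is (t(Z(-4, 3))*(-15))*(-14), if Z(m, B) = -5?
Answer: 210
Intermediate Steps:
t(K) = 1
(t(Z(-4, 3))*(-15))*(-14) = (1*(-15))*(-14) = -15*(-14) = 210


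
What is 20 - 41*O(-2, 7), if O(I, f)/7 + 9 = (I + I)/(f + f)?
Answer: 2685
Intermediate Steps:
O(I, f) = -63 + 7*I/f (O(I, f) = -63 + 7*((I + I)/(f + f)) = -63 + 7*((2*I)/((2*f))) = -63 + 7*((2*I)*(1/(2*f))) = -63 + 7*(I/f) = -63 + 7*I/f)
20 - 41*O(-2, 7) = 20 - 41*(-63 + 7*(-2)/7) = 20 - 41*(-63 + 7*(-2)*(1/7)) = 20 - 41*(-63 - 2) = 20 - 41*(-65) = 20 + 2665 = 2685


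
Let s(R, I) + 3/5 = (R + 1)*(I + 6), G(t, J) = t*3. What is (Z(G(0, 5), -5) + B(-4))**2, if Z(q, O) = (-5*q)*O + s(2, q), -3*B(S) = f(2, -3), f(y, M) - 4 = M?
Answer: 65536/225 ≈ 291.27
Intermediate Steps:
f(y, M) = 4 + M
G(t, J) = 3*t
B(S) = -1/3 (B(S) = -(4 - 3)/3 = -1/3*1 = -1/3)
s(R, I) = -3/5 + (1 + R)*(6 + I) (s(R, I) = -3/5 + (R + 1)*(I + 6) = -3/5 + (1 + R)*(6 + I))
Z(q, O) = 87/5 + 3*q - 5*O*q (Z(q, O) = (-5*q)*O + (27/5 + q + 6*2 + q*2) = -5*O*q + (27/5 + q + 12 + 2*q) = -5*O*q + (87/5 + 3*q) = 87/5 + 3*q - 5*O*q)
(Z(G(0, 5), -5) + B(-4))**2 = ((87/5 + 3*(3*0) - 5*(-5)*3*0) - 1/3)**2 = ((87/5 + 3*0 - 5*(-5)*0) - 1/3)**2 = ((87/5 + 0 + 0) - 1/3)**2 = (87/5 - 1/3)**2 = (256/15)**2 = 65536/225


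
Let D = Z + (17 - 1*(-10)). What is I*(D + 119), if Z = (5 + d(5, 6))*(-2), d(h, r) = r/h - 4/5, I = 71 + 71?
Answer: 95992/5 ≈ 19198.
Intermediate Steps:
I = 142
d(h, r) = -⅘ + r/h (d(h, r) = r/h - 4*⅕ = r/h - ⅘ = -⅘ + r/h)
Z = -54/5 (Z = (5 + (-⅘ + 6/5))*(-2) = (5 + ⅖)*(-2) = (27/5)*(-2) = -54/5 ≈ -10.800)
D = 81/5 (D = -54/5 + (17 - 1*(-10)) = -54/5 + (17 + 10) = -54/5 + 27 = 81/5 ≈ 16.200)
I*(D + 119) = 142*(81/5 + 119) = 142*(676/5) = 95992/5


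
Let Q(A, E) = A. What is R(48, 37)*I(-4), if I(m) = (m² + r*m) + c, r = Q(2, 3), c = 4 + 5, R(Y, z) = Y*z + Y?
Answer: 31008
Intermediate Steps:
R(Y, z) = Y + Y*z
c = 9
r = 2
I(m) = 9 + m² + 2*m (I(m) = (m² + 2*m) + 9 = 9 + m² + 2*m)
R(48, 37)*I(-4) = (48*(1 + 37))*(9 + (-4)² + 2*(-4)) = (48*38)*(9 + 16 - 8) = 1824*17 = 31008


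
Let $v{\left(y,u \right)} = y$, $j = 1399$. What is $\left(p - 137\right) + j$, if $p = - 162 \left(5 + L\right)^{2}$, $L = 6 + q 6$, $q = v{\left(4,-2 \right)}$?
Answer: $-197188$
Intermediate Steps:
$q = 4$
$L = 30$ ($L = 6 + 4 \cdot 6 = 6 + 24 = 30$)
$p = -198450$ ($p = - 162 \left(5 + 30\right)^{2} = - 162 \cdot 35^{2} = \left(-162\right) 1225 = -198450$)
$\left(p - 137\right) + j = \left(-198450 - 137\right) + 1399 = -198587 + 1399 = -197188$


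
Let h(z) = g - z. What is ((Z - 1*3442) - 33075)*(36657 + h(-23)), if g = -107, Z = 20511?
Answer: -585387438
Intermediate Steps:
h(z) = -107 - z
((Z - 1*3442) - 33075)*(36657 + h(-23)) = ((20511 - 1*3442) - 33075)*(36657 + (-107 - 1*(-23))) = ((20511 - 3442) - 33075)*(36657 + (-107 + 23)) = (17069 - 33075)*(36657 - 84) = -16006*36573 = -585387438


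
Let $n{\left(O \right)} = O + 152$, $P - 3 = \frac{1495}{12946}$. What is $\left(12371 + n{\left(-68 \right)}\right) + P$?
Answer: $\frac{161282763}{12946} \approx 12458.0$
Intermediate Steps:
$P = \frac{40333}{12946}$ ($P = 3 + \frac{1495}{12946} = \frac{40333}{12946} \approx 3.1155$)
$n{\left(O \right)} = 152 + O$
$\left(12371 + n{\left(-68 \right)}\right) + P = \left(12371 + \left(152 - 68\right)\right) + \frac{40333}{12946} = \left(12371 + 84\right) + \frac{40333}{12946} = 12455 + \frac{40333}{12946} = \frac{161282763}{12946}$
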